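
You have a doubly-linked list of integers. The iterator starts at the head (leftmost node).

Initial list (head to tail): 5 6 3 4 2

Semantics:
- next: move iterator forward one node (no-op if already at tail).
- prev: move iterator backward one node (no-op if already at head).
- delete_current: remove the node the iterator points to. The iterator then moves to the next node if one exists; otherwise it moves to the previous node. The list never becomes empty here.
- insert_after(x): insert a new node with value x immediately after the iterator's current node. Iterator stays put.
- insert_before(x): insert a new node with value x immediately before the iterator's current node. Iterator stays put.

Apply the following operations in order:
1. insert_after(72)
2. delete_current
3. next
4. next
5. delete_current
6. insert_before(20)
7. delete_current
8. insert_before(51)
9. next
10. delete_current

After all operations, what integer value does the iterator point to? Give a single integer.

Answer: 51

Derivation:
After 1 (insert_after(72)): list=[5, 72, 6, 3, 4, 2] cursor@5
After 2 (delete_current): list=[72, 6, 3, 4, 2] cursor@72
After 3 (next): list=[72, 6, 3, 4, 2] cursor@6
After 4 (next): list=[72, 6, 3, 4, 2] cursor@3
After 5 (delete_current): list=[72, 6, 4, 2] cursor@4
After 6 (insert_before(20)): list=[72, 6, 20, 4, 2] cursor@4
After 7 (delete_current): list=[72, 6, 20, 2] cursor@2
After 8 (insert_before(51)): list=[72, 6, 20, 51, 2] cursor@2
After 9 (next): list=[72, 6, 20, 51, 2] cursor@2
After 10 (delete_current): list=[72, 6, 20, 51] cursor@51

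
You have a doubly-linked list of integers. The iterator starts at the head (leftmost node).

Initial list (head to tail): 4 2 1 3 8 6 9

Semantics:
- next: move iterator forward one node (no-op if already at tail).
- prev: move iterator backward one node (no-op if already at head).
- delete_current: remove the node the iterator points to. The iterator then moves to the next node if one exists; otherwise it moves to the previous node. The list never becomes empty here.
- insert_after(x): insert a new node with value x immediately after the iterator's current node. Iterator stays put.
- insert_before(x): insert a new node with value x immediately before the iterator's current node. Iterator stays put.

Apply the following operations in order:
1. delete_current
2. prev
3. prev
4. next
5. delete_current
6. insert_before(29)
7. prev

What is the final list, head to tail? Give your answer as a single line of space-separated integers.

Answer: 2 29 3 8 6 9

Derivation:
After 1 (delete_current): list=[2, 1, 3, 8, 6, 9] cursor@2
After 2 (prev): list=[2, 1, 3, 8, 6, 9] cursor@2
After 3 (prev): list=[2, 1, 3, 8, 6, 9] cursor@2
After 4 (next): list=[2, 1, 3, 8, 6, 9] cursor@1
After 5 (delete_current): list=[2, 3, 8, 6, 9] cursor@3
After 6 (insert_before(29)): list=[2, 29, 3, 8, 6, 9] cursor@3
After 7 (prev): list=[2, 29, 3, 8, 6, 9] cursor@29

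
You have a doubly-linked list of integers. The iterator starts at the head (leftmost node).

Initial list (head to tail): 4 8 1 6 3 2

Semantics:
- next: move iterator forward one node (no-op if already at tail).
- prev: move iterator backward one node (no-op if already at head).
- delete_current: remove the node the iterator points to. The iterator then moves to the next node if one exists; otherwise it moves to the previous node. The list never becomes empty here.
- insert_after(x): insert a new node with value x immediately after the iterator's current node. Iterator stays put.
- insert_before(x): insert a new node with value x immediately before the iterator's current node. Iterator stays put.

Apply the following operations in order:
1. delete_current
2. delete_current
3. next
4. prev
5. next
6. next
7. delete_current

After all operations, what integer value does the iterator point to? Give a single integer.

After 1 (delete_current): list=[8, 1, 6, 3, 2] cursor@8
After 2 (delete_current): list=[1, 6, 3, 2] cursor@1
After 3 (next): list=[1, 6, 3, 2] cursor@6
After 4 (prev): list=[1, 6, 3, 2] cursor@1
After 5 (next): list=[1, 6, 3, 2] cursor@6
After 6 (next): list=[1, 6, 3, 2] cursor@3
After 7 (delete_current): list=[1, 6, 2] cursor@2

Answer: 2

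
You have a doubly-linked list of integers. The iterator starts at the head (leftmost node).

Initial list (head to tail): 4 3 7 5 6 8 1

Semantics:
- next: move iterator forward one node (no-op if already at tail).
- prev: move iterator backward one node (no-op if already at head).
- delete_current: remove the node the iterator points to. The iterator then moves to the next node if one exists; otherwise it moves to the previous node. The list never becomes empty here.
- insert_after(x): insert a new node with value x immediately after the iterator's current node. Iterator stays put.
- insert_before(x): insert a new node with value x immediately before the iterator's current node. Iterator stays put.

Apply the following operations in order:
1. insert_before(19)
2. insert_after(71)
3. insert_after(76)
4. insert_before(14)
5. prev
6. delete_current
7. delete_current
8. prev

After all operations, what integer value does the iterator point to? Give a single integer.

Answer: 19

Derivation:
After 1 (insert_before(19)): list=[19, 4, 3, 7, 5, 6, 8, 1] cursor@4
After 2 (insert_after(71)): list=[19, 4, 71, 3, 7, 5, 6, 8, 1] cursor@4
After 3 (insert_after(76)): list=[19, 4, 76, 71, 3, 7, 5, 6, 8, 1] cursor@4
After 4 (insert_before(14)): list=[19, 14, 4, 76, 71, 3, 7, 5, 6, 8, 1] cursor@4
After 5 (prev): list=[19, 14, 4, 76, 71, 3, 7, 5, 6, 8, 1] cursor@14
After 6 (delete_current): list=[19, 4, 76, 71, 3, 7, 5, 6, 8, 1] cursor@4
After 7 (delete_current): list=[19, 76, 71, 3, 7, 5, 6, 8, 1] cursor@76
After 8 (prev): list=[19, 76, 71, 3, 7, 5, 6, 8, 1] cursor@19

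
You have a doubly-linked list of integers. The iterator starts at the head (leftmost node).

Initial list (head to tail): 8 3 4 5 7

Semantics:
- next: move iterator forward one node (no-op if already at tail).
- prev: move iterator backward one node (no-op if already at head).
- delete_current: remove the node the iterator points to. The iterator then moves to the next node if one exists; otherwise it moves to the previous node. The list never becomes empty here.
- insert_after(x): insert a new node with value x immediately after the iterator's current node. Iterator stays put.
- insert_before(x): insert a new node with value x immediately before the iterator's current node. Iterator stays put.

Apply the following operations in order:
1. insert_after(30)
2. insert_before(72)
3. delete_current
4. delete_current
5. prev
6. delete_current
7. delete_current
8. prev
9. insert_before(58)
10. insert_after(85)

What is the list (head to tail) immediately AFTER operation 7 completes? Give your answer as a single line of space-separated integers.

After 1 (insert_after(30)): list=[8, 30, 3, 4, 5, 7] cursor@8
After 2 (insert_before(72)): list=[72, 8, 30, 3, 4, 5, 7] cursor@8
After 3 (delete_current): list=[72, 30, 3, 4, 5, 7] cursor@30
After 4 (delete_current): list=[72, 3, 4, 5, 7] cursor@3
After 5 (prev): list=[72, 3, 4, 5, 7] cursor@72
After 6 (delete_current): list=[3, 4, 5, 7] cursor@3
After 7 (delete_current): list=[4, 5, 7] cursor@4

Answer: 4 5 7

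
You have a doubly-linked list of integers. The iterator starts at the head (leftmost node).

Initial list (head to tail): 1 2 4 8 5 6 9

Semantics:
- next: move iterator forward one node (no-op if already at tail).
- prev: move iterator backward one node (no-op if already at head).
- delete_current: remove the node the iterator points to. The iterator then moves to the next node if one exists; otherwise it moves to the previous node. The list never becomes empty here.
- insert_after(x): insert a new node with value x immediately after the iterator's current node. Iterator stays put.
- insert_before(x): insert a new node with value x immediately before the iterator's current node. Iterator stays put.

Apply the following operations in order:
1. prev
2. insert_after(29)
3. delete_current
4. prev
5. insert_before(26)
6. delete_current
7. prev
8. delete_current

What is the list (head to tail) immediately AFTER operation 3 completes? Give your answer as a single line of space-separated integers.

Answer: 29 2 4 8 5 6 9

Derivation:
After 1 (prev): list=[1, 2, 4, 8, 5, 6, 9] cursor@1
After 2 (insert_after(29)): list=[1, 29, 2, 4, 8, 5, 6, 9] cursor@1
After 3 (delete_current): list=[29, 2, 4, 8, 5, 6, 9] cursor@29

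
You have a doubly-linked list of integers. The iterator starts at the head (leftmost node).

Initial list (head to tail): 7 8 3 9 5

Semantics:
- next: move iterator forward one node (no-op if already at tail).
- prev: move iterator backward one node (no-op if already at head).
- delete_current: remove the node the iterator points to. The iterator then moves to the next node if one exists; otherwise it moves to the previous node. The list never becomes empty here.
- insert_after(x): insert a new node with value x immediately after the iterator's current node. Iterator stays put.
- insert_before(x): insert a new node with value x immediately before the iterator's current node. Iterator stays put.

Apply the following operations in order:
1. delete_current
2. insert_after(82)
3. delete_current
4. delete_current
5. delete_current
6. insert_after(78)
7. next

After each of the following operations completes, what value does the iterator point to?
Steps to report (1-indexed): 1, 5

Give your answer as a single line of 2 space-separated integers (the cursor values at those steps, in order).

Answer: 8 9

Derivation:
After 1 (delete_current): list=[8, 3, 9, 5] cursor@8
After 2 (insert_after(82)): list=[8, 82, 3, 9, 5] cursor@8
After 3 (delete_current): list=[82, 3, 9, 5] cursor@82
After 4 (delete_current): list=[3, 9, 5] cursor@3
After 5 (delete_current): list=[9, 5] cursor@9
After 6 (insert_after(78)): list=[9, 78, 5] cursor@9
After 7 (next): list=[9, 78, 5] cursor@78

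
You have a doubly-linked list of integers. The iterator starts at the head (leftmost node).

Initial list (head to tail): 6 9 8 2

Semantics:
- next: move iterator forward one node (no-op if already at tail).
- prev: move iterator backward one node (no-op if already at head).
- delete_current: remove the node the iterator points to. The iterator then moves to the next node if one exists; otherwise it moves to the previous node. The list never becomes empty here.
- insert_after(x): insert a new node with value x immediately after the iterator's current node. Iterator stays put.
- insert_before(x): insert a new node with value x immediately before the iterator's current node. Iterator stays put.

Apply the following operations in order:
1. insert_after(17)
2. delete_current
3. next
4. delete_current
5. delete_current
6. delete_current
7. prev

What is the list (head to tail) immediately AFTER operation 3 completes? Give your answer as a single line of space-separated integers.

Answer: 17 9 8 2

Derivation:
After 1 (insert_after(17)): list=[6, 17, 9, 8, 2] cursor@6
After 2 (delete_current): list=[17, 9, 8, 2] cursor@17
After 3 (next): list=[17, 9, 8, 2] cursor@9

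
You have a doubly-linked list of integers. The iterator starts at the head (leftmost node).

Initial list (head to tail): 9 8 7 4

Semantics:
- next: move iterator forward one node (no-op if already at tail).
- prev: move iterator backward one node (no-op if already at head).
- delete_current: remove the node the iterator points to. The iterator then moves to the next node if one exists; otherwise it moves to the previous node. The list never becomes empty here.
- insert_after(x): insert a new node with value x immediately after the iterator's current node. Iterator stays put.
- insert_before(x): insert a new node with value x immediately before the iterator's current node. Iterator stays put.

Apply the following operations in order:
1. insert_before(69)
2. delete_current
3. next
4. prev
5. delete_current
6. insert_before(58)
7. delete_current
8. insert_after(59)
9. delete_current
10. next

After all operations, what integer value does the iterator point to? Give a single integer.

Answer: 59

Derivation:
After 1 (insert_before(69)): list=[69, 9, 8, 7, 4] cursor@9
After 2 (delete_current): list=[69, 8, 7, 4] cursor@8
After 3 (next): list=[69, 8, 7, 4] cursor@7
After 4 (prev): list=[69, 8, 7, 4] cursor@8
After 5 (delete_current): list=[69, 7, 4] cursor@7
After 6 (insert_before(58)): list=[69, 58, 7, 4] cursor@7
After 7 (delete_current): list=[69, 58, 4] cursor@4
After 8 (insert_after(59)): list=[69, 58, 4, 59] cursor@4
After 9 (delete_current): list=[69, 58, 59] cursor@59
After 10 (next): list=[69, 58, 59] cursor@59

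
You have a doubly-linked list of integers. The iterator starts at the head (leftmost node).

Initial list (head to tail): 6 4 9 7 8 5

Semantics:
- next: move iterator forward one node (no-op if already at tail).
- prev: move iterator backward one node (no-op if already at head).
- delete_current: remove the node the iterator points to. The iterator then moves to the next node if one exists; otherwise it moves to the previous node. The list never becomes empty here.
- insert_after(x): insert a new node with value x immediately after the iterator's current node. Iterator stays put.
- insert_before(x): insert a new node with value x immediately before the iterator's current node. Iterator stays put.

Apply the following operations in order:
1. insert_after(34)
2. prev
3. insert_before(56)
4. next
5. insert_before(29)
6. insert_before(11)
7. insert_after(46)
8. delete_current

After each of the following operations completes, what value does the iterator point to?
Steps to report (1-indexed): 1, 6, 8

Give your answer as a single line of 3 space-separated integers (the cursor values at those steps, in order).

Answer: 6 34 46

Derivation:
After 1 (insert_after(34)): list=[6, 34, 4, 9, 7, 8, 5] cursor@6
After 2 (prev): list=[6, 34, 4, 9, 7, 8, 5] cursor@6
After 3 (insert_before(56)): list=[56, 6, 34, 4, 9, 7, 8, 5] cursor@6
After 4 (next): list=[56, 6, 34, 4, 9, 7, 8, 5] cursor@34
After 5 (insert_before(29)): list=[56, 6, 29, 34, 4, 9, 7, 8, 5] cursor@34
After 6 (insert_before(11)): list=[56, 6, 29, 11, 34, 4, 9, 7, 8, 5] cursor@34
After 7 (insert_after(46)): list=[56, 6, 29, 11, 34, 46, 4, 9, 7, 8, 5] cursor@34
After 8 (delete_current): list=[56, 6, 29, 11, 46, 4, 9, 7, 8, 5] cursor@46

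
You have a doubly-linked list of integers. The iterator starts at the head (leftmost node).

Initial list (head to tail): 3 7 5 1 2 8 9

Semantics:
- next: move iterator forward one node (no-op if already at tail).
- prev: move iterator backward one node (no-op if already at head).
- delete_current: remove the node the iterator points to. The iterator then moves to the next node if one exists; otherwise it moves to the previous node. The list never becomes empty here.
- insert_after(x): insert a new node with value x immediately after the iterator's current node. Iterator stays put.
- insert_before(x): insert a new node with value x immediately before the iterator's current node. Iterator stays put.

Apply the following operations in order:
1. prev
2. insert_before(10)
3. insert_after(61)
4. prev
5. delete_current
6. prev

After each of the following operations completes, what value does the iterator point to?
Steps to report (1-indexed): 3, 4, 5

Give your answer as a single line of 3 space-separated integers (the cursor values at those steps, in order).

After 1 (prev): list=[3, 7, 5, 1, 2, 8, 9] cursor@3
After 2 (insert_before(10)): list=[10, 3, 7, 5, 1, 2, 8, 9] cursor@3
After 3 (insert_after(61)): list=[10, 3, 61, 7, 5, 1, 2, 8, 9] cursor@3
After 4 (prev): list=[10, 3, 61, 7, 5, 1, 2, 8, 9] cursor@10
After 5 (delete_current): list=[3, 61, 7, 5, 1, 2, 8, 9] cursor@3
After 6 (prev): list=[3, 61, 7, 5, 1, 2, 8, 9] cursor@3

Answer: 3 10 3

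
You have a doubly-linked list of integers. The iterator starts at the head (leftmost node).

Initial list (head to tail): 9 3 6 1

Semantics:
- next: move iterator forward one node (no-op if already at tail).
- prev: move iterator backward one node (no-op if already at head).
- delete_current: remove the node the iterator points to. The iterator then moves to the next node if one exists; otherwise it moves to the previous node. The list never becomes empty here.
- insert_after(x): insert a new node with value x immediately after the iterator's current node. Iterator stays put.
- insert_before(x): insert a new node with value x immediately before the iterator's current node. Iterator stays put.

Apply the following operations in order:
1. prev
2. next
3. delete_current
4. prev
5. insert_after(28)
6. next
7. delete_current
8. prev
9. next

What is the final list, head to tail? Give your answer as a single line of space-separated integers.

After 1 (prev): list=[9, 3, 6, 1] cursor@9
After 2 (next): list=[9, 3, 6, 1] cursor@3
After 3 (delete_current): list=[9, 6, 1] cursor@6
After 4 (prev): list=[9, 6, 1] cursor@9
After 5 (insert_after(28)): list=[9, 28, 6, 1] cursor@9
After 6 (next): list=[9, 28, 6, 1] cursor@28
After 7 (delete_current): list=[9, 6, 1] cursor@6
After 8 (prev): list=[9, 6, 1] cursor@9
After 9 (next): list=[9, 6, 1] cursor@6

Answer: 9 6 1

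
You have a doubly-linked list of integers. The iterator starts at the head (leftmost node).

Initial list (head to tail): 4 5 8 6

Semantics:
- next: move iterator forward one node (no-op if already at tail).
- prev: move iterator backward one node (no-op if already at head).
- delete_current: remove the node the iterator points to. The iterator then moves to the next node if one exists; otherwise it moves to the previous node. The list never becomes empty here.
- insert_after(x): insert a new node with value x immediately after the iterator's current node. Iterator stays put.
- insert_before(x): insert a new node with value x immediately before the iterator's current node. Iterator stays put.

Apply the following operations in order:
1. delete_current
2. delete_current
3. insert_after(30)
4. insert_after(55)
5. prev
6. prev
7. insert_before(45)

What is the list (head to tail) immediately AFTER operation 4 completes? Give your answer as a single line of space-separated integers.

After 1 (delete_current): list=[5, 8, 6] cursor@5
After 2 (delete_current): list=[8, 6] cursor@8
After 3 (insert_after(30)): list=[8, 30, 6] cursor@8
After 4 (insert_after(55)): list=[8, 55, 30, 6] cursor@8

Answer: 8 55 30 6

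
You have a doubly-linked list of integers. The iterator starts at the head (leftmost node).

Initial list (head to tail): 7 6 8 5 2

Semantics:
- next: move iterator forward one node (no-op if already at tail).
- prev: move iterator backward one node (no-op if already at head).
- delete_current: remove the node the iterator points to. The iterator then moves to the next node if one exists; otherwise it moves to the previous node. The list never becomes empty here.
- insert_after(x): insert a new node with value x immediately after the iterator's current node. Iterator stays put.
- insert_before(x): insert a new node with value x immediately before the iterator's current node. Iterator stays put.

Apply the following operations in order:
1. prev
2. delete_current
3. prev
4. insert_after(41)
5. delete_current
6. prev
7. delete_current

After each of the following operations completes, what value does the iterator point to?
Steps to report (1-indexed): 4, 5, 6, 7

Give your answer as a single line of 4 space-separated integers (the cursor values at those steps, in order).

After 1 (prev): list=[7, 6, 8, 5, 2] cursor@7
After 2 (delete_current): list=[6, 8, 5, 2] cursor@6
After 3 (prev): list=[6, 8, 5, 2] cursor@6
After 4 (insert_after(41)): list=[6, 41, 8, 5, 2] cursor@6
After 5 (delete_current): list=[41, 8, 5, 2] cursor@41
After 6 (prev): list=[41, 8, 5, 2] cursor@41
After 7 (delete_current): list=[8, 5, 2] cursor@8

Answer: 6 41 41 8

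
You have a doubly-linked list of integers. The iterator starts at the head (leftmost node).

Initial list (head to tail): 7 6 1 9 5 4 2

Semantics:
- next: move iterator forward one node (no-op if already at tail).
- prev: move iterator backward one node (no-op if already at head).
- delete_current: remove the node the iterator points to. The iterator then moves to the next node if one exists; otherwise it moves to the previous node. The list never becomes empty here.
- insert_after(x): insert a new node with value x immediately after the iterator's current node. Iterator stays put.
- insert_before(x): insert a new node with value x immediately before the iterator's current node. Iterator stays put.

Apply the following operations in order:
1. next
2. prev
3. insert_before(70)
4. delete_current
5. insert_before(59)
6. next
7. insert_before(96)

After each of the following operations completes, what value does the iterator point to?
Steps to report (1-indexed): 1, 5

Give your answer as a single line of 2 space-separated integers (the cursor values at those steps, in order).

After 1 (next): list=[7, 6, 1, 9, 5, 4, 2] cursor@6
After 2 (prev): list=[7, 6, 1, 9, 5, 4, 2] cursor@7
After 3 (insert_before(70)): list=[70, 7, 6, 1, 9, 5, 4, 2] cursor@7
After 4 (delete_current): list=[70, 6, 1, 9, 5, 4, 2] cursor@6
After 5 (insert_before(59)): list=[70, 59, 6, 1, 9, 5, 4, 2] cursor@6
After 6 (next): list=[70, 59, 6, 1, 9, 5, 4, 2] cursor@1
After 7 (insert_before(96)): list=[70, 59, 6, 96, 1, 9, 5, 4, 2] cursor@1

Answer: 6 6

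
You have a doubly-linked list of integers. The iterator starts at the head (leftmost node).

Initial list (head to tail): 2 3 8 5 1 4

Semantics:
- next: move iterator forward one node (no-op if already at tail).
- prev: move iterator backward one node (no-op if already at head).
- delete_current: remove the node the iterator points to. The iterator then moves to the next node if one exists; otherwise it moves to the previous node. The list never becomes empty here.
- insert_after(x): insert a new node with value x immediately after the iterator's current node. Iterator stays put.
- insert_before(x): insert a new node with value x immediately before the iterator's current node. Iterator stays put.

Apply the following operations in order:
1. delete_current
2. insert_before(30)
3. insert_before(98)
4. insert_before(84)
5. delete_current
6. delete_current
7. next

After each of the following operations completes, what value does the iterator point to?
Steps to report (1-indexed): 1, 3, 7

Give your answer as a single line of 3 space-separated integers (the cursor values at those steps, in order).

After 1 (delete_current): list=[3, 8, 5, 1, 4] cursor@3
After 2 (insert_before(30)): list=[30, 3, 8, 5, 1, 4] cursor@3
After 3 (insert_before(98)): list=[30, 98, 3, 8, 5, 1, 4] cursor@3
After 4 (insert_before(84)): list=[30, 98, 84, 3, 8, 5, 1, 4] cursor@3
After 5 (delete_current): list=[30, 98, 84, 8, 5, 1, 4] cursor@8
After 6 (delete_current): list=[30, 98, 84, 5, 1, 4] cursor@5
After 7 (next): list=[30, 98, 84, 5, 1, 4] cursor@1

Answer: 3 3 1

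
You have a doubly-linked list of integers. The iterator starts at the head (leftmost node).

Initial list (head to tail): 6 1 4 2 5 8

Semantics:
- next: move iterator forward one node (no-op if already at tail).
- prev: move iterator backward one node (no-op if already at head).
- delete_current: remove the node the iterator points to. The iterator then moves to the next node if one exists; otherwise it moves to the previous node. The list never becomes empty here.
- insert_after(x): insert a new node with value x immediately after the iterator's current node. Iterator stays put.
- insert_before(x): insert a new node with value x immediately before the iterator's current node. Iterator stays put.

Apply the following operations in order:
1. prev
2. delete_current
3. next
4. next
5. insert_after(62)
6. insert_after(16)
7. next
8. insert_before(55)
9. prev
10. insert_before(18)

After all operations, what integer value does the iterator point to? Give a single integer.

After 1 (prev): list=[6, 1, 4, 2, 5, 8] cursor@6
After 2 (delete_current): list=[1, 4, 2, 5, 8] cursor@1
After 3 (next): list=[1, 4, 2, 5, 8] cursor@4
After 4 (next): list=[1, 4, 2, 5, 8] cursor@2
After 5 (insert_after(62)): list=[1, 4, 2, 62, 5, 8] cursor@2
After 6 (insert_after(16)): list=[1, 4, 2, 16, 62, 5, 8] cursor@2
After 7 (next): list=[1, 4, 2, 16, 62, 5, 8] cursor@16
After 8 (insert_before(55)): list=[1, 4, 2, 55, 16, 62, 5, 8] cursor@16
After 9 (prev): list=[1, 4, 2, 55, 16, 62, 5, 8] cursor@55
After 10 (insert_before(18)): list=[1, 4, 2, 18, 55, 16, 62, 5, 8] cursor@55

Answer: 55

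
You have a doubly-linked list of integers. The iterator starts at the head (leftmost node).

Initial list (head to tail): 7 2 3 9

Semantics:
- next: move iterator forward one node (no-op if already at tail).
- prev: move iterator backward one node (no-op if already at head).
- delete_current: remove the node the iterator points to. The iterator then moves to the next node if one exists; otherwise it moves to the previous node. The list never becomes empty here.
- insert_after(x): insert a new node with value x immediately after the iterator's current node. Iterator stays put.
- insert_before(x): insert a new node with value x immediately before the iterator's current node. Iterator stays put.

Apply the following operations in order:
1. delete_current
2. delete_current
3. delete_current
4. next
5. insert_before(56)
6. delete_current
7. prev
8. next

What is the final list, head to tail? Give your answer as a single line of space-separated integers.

After 1 (delete_current): list=[2, 3, 9] cursor@2
After 2 (delete_current): list=[3, 9] cursor@3
After 3 (delete_current): list=[9] cursor@9
After 4 (next): list=[9] cursor@9
After 5 (insert_before(56)): list=[56, 9] cursor@9
After 6 (delete_current): list=[56] cursor@56
After 7 (prev): list=[56] cursor@56
After 8 (next): list=[56] cursor@56

Answer: 56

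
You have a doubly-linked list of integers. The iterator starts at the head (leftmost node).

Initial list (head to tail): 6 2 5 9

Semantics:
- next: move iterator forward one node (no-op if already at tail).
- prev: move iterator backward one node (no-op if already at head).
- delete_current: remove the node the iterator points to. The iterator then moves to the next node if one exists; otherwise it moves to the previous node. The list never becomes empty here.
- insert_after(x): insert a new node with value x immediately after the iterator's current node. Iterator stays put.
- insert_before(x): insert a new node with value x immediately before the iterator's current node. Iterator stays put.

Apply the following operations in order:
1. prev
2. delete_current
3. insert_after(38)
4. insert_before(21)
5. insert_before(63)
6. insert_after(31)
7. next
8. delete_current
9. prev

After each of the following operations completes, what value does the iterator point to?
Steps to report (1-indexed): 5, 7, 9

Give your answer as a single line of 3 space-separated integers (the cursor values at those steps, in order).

After 1 (prev): list=[6, 2, 5, 9] cursor@6
After 2 (delete_current): list=[2, 5, 9] cursor@2
After 3 (insert_after(38)): list=[2, 38, 5, 9] cursor@2
After 4 (insert_before(21)): list=[21, 2, 38, 5, 9] cursor@2
After 5 (insert_before(63)): list=[21, 63, 2, 38, 5, 9] cursor@2
After 6 (insert_after(31)): list=[21, 63, 2, 31, 38, 5, 9] cursor@2
After 7 (next): list=[21, 63, 2, 31, 38, 5, 9] cursor@31
After 8 (delete_current): list=[21, 63, 2, 38, 5, 9] cursor@38
After 9 (prev): list=[21, 63, 2, 38, 5, 9] cursor@2

Answer: 2 31 2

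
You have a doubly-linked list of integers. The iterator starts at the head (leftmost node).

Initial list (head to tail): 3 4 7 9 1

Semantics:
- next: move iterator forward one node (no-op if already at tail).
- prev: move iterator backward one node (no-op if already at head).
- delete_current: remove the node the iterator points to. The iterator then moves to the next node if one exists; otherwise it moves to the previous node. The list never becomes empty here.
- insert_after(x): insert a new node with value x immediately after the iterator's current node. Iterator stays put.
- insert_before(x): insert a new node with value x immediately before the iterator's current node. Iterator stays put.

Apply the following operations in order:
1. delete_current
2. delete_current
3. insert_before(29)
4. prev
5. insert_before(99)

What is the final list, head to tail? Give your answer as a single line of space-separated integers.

After 1 (delete_current): list=[4, 7, 9, 1] cursor@4
After 2 (delete_current): list=[7, 9, 1] cursor@7
After 3 (insert_before(29)): list=[29, 7, 9, 1] cursor@7
After 4 (prev): list=[29, 7, 9, 1] cursor@29
After 5 (insert_before(99)): list=[99, 29, 7, 9, 1] cursor@29

Answer: 99 29 7 9 1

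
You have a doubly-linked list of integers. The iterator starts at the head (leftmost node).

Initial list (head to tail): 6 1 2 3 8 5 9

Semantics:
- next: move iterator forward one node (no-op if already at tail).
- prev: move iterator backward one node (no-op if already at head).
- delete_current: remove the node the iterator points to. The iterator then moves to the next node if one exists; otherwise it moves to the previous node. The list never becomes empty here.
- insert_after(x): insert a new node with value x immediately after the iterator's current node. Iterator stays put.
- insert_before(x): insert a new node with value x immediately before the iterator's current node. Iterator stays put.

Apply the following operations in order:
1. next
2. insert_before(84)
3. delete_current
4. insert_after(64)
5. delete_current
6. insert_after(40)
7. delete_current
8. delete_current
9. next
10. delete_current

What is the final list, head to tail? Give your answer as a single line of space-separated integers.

Answer: 6 84 3 5 9

Derivation:
After 1 (next): list=[6, 1, 2, 3, 8, 5, 9] cursor@1
After 2 (insert_before(84)): list=[6, 84, 1, 2, 3, 8, 5, 9] cursor@1
After 3 (delete_current): list=[6, 84, 2, 3, 8, 5, 9] cursor@2
After 4 (insert_after(64)): list=[6, 84, 2, 64, 3, 8, 5, 9] cursor@2
After 5 (delete_current): list=[6, 84, 64, 3, 8, 5, 9] cursor@64
After 6 (insert_after(40)): list=[6, 84, 64, 40, 3, 8, 5, 9] cursor@64
After 7 (delete_current): list=[6, 84, 40, 3, 8, 5, 9] cursor@40
After 8 (delete_current): list=[6, 84, 3, 8, 5, 9] cursor@3
After 9 (next): list=[6, 84, 3, 8, 5, 9] cursor@8
After 10 (delete_current): list=[6, 84, 3, 5, 9] cursor@5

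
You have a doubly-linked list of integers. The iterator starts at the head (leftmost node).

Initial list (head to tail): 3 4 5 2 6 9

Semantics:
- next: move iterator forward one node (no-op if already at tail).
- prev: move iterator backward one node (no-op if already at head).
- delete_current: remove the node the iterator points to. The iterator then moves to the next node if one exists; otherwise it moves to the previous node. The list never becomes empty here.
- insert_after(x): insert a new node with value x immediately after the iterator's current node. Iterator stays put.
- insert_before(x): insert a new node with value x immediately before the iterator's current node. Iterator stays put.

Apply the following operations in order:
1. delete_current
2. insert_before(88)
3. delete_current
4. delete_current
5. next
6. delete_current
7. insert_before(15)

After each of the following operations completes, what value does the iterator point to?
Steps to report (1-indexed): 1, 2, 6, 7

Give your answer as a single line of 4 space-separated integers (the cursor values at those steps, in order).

Answer: 4 4 9 9

Derivation:
After 1 (delete_current): list=[4, 5, 2, 6, 9] cursor@4
After 2 (insert_before(88)): list=[88, 4, 5, 2, 6, 9] cursor@4
After 3 (delete_current): list=[88, 5, 2, 6, 9] cursor@5
After 4 (delete_current): list=[88, 2, 6, 9] cursor@2
After 5 (next): list=[88, 2, 6, 9] cursor@6
After 6 (delete_current): list=[88, 2, 9] cursor@9
After 7 (insert_before(15)): list=[88, 2, 15, 9] cursor@9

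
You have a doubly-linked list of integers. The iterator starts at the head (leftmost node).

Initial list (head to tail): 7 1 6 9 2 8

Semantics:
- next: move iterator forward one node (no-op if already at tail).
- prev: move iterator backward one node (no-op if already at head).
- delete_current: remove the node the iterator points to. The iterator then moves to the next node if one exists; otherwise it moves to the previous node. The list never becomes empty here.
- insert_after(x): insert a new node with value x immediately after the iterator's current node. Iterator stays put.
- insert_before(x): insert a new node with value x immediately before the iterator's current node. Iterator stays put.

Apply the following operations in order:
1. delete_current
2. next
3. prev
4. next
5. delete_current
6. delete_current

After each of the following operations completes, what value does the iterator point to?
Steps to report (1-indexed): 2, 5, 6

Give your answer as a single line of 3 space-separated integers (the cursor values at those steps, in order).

After 1 (delete_current): list=[1, 6, 9, 2, 8] cursor@1
After 2 (next): list=[1, 6, 9, 2, 8] cursor@6
After 3 (prev): list=[1, 6, 9, 2, 8] cursor@1
After 4 (next): list=[1, 6, 9, 2, 8] cursor@6
After 5 (delete_current): list=[1, 9, 2, 8] cursor@9
After 6 (delete_current): list=[1, 2, 8] cursor@2

Answer: 6 9 2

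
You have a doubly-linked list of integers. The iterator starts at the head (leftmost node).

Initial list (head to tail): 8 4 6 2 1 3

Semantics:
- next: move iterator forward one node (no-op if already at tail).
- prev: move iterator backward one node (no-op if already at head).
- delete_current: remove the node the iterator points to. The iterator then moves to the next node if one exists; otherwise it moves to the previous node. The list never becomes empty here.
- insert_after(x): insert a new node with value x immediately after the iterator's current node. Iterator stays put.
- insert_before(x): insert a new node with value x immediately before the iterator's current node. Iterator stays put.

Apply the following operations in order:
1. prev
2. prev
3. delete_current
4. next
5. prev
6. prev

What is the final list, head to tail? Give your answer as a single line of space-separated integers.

Answer: 4 6 2 1 3

Derivation:
After 1 (prev): list=[8, 4, 6, 2, 1, 3] cursor@8
After 2 (prev): list=[8, 4, 6, 2, 1, 3] cursor@8
After 3 (delete_current): list=[4, 6, 2, 1, 3] cursor@4
After 4 (next): list=[4, 6, 2, 1, 3] cursor@6
After 5 (prev): list=[4, 6, 2, 1, 3] cursor@4
After 6 (prev): list=[4, 6, 2, 1, 3] cursor@4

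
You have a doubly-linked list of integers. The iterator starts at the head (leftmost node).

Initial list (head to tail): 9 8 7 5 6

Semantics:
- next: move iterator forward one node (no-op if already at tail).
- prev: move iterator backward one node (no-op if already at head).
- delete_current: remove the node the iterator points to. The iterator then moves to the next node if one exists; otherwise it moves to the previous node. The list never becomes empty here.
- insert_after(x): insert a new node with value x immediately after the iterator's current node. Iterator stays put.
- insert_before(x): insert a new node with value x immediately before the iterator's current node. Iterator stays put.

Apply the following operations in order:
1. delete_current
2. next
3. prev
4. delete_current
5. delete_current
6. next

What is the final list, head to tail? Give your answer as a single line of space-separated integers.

Answer: 5 6

Derivation:
After 1 (delete_current): list=[8, 7, 5, 6] cursor@8
After 2 (next): list=[8, 7, 5, 6] cursor@7
After 3 (prev): list=[8, 7, 5, 6] cursor@8
After 4 (delete_current): list=[7, 5, 6] cursor@7
After 5 (delete_current): list=[5, 6] cursor@5
After 6 (next): list=[5, 6] cursor@6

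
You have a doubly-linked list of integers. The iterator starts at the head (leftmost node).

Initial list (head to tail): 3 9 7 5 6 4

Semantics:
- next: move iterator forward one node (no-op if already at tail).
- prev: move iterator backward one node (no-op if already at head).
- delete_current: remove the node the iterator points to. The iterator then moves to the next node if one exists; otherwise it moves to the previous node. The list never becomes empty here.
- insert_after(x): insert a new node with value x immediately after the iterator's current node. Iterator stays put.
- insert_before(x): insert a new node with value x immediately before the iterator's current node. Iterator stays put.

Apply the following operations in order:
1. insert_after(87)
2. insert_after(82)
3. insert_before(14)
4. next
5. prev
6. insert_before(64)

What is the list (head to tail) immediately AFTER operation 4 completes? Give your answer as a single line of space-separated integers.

Answer: 14 3 82 87 9 7 5 6 4

Derivation:
After 1 (insert_after(87)): list=[3, 87, 9, 7, 5, 6, 4] cursor@3
After 2 (insert_after(82)): list=[3, 82, 87, 9, 7, 5, 6, 4] cursor@3
After 3 (insert_before(14)): list=[14, 3, 82, 87, 9, 7, 5, 6, 4] cursor@3
After 4 (next): list=[14, 3, 82, 87, 9, 7, 5, 6, 4] cursor@82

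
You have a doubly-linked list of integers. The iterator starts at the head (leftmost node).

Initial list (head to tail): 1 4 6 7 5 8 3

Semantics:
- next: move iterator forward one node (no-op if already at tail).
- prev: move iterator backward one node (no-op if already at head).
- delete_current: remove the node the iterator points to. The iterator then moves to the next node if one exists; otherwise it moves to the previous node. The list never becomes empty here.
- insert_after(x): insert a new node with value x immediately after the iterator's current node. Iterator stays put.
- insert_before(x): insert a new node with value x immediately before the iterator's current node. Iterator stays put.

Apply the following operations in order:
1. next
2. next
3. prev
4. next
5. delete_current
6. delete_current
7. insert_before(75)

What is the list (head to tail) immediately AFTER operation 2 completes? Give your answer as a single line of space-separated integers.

Answer: 1 4 6 7 5 8 3

Derivation:
After 1 (next): list=[1, 4, 6, 7, 5, 8, 3] cursor@4
After 2 (next): list=[1, 4, 6, 7, 5, 8, 3] cursor@6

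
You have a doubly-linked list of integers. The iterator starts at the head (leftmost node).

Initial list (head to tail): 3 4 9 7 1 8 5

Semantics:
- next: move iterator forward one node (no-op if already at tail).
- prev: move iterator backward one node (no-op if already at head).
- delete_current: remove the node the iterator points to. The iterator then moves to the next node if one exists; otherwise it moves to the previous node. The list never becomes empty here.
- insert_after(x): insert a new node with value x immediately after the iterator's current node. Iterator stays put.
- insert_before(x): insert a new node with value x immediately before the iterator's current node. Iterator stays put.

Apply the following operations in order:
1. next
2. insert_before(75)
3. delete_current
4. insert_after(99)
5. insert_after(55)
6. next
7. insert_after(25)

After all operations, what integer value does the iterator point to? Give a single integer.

After 1 (next): list=[3, 4, 9, 7, 1, 8, 5] cursor@4
After 2 (insert_before(75)): list=[3, 75, 4, 9, 7, 1, 8, 5] cursor@4
After 3 (delete_current): list=[3, 75, 9, 7, 1, 8, 5] cursor@9
After 4 (insert_after(99)): list=[3, 75, 9, 99, 7, 1, 8, 5] cursor@9
After 5 (insert_after(55)): list=[3, 75, 9, 55, 99, 7, 1, 8, 5] cursor@9
After 6 (next): list=[3, 75, 9, 55, 99, 7, 1, 8, 5] cursor@55
After 7 (insert_after(25)): list=[3, 75, 9, 55, 25, 99, 7, 1, 8, 5] cursor@55

Answer: 55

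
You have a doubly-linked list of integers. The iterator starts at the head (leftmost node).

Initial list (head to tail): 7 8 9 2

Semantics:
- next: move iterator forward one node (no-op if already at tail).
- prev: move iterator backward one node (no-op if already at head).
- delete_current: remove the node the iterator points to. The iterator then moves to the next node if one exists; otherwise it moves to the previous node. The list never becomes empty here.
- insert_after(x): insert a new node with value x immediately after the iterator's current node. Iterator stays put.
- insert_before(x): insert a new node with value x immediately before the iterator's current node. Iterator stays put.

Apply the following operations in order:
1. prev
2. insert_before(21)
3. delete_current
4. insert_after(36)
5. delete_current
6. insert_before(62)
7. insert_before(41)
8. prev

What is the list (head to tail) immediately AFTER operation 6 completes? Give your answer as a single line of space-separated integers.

Answer: 21 62 36 9 2

Derivation:
After 1 (prev): list=[7, 8, 9, 2] cursor@7
After 2 (insert_before(21)): list=[21, 7, 8, 9, 2] cursor@7
After 3 (delete_current): list=[21, 8, 9, 2] cursor@8
After 4 (insert_after(36)): list=[21, 8, 36, 9, 2] cursor@8
After 5 (delete_current): list=[21, 36, 9, 2] cursor@36
After 6 (insert_before(62)): list=[21, 62, 36, 9, 2] cursor@36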